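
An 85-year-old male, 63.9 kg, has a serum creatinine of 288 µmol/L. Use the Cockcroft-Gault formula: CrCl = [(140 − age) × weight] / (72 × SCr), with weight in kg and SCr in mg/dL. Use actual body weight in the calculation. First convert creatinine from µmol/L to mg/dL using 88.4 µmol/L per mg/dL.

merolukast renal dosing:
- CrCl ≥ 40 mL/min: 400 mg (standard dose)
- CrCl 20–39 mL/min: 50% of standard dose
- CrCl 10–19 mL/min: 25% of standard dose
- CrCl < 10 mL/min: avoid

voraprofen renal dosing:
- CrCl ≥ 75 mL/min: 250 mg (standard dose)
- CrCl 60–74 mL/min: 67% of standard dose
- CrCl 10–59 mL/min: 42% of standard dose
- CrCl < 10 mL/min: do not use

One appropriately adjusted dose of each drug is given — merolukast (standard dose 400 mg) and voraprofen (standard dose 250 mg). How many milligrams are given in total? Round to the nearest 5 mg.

SCr = 288 / 88.4 = 3.258 mg/dL
CrCl = (140 − 85) × 63.9 / (72 × 3.258) = 3514.5 / 234.58 ≈ 15.0 mL/min
CrCl ≈ 15 mL/min.
merolukast: 10–19 mL/min → 25% of 400 mg = 100 mg.
voraprofen: 10–59 mL/min → 42% of 250 mg = 105 mg.
Total = 100 + 105 = 205 mg.

205 mg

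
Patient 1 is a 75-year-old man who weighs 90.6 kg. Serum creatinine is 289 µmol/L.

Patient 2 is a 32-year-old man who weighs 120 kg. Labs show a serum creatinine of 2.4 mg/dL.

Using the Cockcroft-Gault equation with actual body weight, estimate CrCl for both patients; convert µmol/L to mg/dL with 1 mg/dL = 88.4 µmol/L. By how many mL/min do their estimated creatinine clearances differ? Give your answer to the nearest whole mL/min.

Patient 1: SCr = 289 / 88.4 = 3.269 mg/dL
Patient 1: CrCl = (140 − 75) × 90.6 / (72 × 3.269) = 5889.0 / 235.37 ≈ 25.0 mL/min
Patient 2: CrCl = (140 − 32) × 120 / (72 × 2.4) = 12960.0 / 172.80 ≈ 75.0 mL/min
|25.0 − 75.0| = 50.0 mL/min

50 mL/min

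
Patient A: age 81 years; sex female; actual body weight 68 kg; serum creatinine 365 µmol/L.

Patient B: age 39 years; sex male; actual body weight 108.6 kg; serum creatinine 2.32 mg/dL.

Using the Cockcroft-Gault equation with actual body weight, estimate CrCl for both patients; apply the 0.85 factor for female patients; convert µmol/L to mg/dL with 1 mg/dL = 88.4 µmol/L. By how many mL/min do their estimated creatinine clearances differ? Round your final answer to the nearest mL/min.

Patient A: SCr = 365 / 88.4 = 4.129 mg/dL
Patient A: CrCl = (140 − 81) × 68 / (72 × 4.129) × 0.85 = 4012.0 / 297.29 × 0.85 ≈ 11.5 mL/min
Patient B: CrCl = (140 − 39) × 108.6 / (72 × 2.32) = 10968.6 / 167.04 ≈ 65.7 mL/min
|11.5 − 65.7| = 54.2 mL/min

54 mL/min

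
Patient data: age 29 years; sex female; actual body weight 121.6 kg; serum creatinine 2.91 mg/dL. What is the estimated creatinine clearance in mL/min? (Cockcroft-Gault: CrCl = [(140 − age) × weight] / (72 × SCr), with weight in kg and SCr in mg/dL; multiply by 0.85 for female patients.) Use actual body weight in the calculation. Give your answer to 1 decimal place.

CrCl = (140 − 29) × 121.6 / (72 × 2.91) × 0.85 = 13497.6 / 209.52 × 0.85 ≈ 54.8 mL/min

54.8 mL/min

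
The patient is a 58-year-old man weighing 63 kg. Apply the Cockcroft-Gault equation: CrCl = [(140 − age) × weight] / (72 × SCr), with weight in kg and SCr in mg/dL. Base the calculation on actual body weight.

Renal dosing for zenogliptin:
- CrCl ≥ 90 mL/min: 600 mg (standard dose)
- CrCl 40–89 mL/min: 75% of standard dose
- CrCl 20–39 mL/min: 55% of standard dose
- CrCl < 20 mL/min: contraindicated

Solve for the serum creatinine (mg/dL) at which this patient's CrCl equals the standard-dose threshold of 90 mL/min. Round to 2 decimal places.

Standard dose requires CrCl ≥ 90 mL/min.
Set (140 − 58) × 63 / (72 × SCr) = 90
SCr = (140 − 58) × 63 / (72 × 90) = 0.797 mg/dL

0.80 mg/dL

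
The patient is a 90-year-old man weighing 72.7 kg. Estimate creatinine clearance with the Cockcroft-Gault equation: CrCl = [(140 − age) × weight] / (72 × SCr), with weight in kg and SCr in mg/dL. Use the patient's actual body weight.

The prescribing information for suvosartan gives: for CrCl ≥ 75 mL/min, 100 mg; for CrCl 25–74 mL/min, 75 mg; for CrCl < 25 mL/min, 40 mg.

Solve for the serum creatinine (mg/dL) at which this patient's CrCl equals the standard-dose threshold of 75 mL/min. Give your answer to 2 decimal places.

0.67 mg/dL

Standard dose requires CrCl ≥ 75 mL/min.
Set (140 − 90) × 72.7 / (72 × SCr) = 75
SCr = (140 − 90) × 72.7 / (72 × 75) = 0.673 mg/dL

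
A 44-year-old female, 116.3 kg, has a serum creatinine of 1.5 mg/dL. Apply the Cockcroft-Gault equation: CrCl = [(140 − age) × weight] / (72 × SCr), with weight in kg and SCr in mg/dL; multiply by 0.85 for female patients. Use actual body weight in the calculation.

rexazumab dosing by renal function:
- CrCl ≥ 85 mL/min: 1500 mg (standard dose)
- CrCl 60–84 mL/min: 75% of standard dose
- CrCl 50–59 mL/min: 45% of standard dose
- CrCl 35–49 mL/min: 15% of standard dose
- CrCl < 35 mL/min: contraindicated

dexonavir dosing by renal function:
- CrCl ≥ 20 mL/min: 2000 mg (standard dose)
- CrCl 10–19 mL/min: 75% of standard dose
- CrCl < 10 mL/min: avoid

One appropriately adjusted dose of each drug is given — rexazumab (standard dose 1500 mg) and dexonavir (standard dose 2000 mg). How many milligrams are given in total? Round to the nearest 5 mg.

3500 mg

CrCl = (140 − 44) × 116.3 / (72 × 1.5) × 0.85 = 11164.8 / 108.00 × 0.85 ≈ 87.9 mL/min
CrCl ≈ 88 mL/min.
rexazumab: ≥ 85 mL/min → 100% of 1500 mg = 1500 mg.
dexonavir: ≥ 20 mL/min → 100% of 2000 mg = 2000 mg.
Total = 1500 + 2000 = 3500 mg.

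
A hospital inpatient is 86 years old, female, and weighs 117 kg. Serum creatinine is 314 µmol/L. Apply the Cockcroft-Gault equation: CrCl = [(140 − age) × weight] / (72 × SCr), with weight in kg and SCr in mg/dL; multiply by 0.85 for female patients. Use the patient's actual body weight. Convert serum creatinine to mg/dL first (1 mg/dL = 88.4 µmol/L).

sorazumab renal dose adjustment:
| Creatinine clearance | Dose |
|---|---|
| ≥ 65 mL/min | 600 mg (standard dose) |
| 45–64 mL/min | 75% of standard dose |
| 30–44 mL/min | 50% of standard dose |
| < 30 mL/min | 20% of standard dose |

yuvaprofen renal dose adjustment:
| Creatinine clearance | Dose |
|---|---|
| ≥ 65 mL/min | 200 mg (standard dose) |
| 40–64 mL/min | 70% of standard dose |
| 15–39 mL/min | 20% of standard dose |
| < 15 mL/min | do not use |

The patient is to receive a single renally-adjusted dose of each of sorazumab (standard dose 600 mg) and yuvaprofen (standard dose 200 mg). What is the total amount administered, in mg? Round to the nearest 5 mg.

160 mg

SCr = 314 / 88.4 = 3.552 mg/dL
CrCl = (140 − 86) × 117 / (72 × 3.552) × 0.85 = 6318.0 / 255.74 × 0.85 ≈ 21.0 mL/min
CrCl ≈ 21 mL/min.
sorazumab: < 30 mL/min → 20% of 600 mg = 120 mg.
yuvaprofen: 15–39 mL/min → 20% of 200 mg = 40 mg.
Total = 120 + 40 = 160 mg.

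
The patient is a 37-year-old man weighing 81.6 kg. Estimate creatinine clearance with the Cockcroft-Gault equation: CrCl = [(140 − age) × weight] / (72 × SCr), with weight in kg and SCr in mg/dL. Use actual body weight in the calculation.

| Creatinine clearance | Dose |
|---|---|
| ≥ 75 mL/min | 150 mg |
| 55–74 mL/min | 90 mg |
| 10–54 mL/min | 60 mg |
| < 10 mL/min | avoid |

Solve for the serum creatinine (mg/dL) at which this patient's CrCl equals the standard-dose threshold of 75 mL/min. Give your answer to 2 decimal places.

Standard dose requires CrCl ≥ 75 mL/min.
Set (140 − 37) × 81.6 / (72 × SCr) = 75
SCr = (140 − 37) × 81.6 / (72 × 75) = 1.556 mg/dL

1.56 mg/dL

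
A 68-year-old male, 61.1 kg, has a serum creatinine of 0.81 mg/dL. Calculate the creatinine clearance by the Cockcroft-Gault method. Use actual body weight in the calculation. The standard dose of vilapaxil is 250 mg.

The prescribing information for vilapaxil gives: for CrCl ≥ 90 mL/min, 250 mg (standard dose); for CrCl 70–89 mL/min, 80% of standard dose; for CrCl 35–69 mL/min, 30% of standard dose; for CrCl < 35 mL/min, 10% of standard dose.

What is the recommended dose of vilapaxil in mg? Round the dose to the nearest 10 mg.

CrCl = (140 − 68) × 61.1 / (72 × 0.81) = 4399.2 / 58.32 ≈ 75.4 mL/min
CrCl ≈ 75 mL/min → bracket 70–89 mL/min.
80% of 250 mg = 200 mg

200 mg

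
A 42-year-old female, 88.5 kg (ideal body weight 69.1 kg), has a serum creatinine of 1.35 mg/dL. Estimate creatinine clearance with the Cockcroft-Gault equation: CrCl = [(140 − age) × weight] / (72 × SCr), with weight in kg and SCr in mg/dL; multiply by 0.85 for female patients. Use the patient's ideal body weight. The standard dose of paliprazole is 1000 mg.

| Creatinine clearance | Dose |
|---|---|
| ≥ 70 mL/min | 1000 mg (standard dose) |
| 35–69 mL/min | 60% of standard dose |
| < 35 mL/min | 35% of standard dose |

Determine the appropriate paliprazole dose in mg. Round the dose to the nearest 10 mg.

600 mg

CrCl = (140 − 42) × 69.1 / (72 × 1.35) × 0.85 = 6771.8 / 97.20 × 0.85 ≈ 59.2 mL/min
CrCl ≈ 59 mL/min → bracket 35–69 mL/min.
60% of 1000 mg = 600 mg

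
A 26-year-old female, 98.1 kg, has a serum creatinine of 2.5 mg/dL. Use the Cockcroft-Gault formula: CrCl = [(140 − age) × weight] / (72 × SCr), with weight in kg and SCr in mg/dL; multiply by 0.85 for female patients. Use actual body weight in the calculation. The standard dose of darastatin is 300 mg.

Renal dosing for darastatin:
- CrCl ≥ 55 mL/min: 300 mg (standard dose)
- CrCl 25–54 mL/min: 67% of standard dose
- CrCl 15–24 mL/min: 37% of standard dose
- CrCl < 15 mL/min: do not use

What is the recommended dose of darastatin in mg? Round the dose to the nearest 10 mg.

CrCl = (140 − 26) × 98.1 / (72 × 2.5) × 0.85 = 11183.4 / 180.00 × 0.85 ≈ 52.8 mL/min
CrCl ≈ 53 mL/min → bracket 25–54 mL/min.
67% of 300 mg = 201 mg → 200 mg

200 mg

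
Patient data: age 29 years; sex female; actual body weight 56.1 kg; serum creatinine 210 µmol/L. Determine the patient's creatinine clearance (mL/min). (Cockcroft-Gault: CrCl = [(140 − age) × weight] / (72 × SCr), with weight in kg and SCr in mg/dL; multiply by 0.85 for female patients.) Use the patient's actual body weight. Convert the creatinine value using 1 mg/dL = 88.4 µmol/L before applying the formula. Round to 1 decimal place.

SCr = 210 / 88.4 = 2.376 mg/dL
CrCl = (140 − 29) × 56.1 / (72 × 2.376) × 0.85 = 6227.1 / 171.07 × 0.85 ≈ 30.9 mL/min

30.9 mL/min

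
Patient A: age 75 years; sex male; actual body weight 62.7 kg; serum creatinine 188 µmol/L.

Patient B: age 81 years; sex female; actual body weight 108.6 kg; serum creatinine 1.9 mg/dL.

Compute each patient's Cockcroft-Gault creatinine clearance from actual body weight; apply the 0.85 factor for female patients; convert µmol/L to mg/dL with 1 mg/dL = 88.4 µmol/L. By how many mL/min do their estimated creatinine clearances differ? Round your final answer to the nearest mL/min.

Patient A: SCr = 188 / 88.4 = 2.127 mg/dL
Patient A: CrCl = (140 − 75) × 62.7 / (72 × 2.127) = 4075.5 / 153.14 ≈ 26.6 mL/min
Patient B: CrCl = (140 − 81) × 108.6 / (72 × 1.9) × 0.85 = 6407.4 / 136.80 × 0.85 ≈ 39.8 mL/min
|26.6 − 39.8| = 13.2 mL/min

13 mL/min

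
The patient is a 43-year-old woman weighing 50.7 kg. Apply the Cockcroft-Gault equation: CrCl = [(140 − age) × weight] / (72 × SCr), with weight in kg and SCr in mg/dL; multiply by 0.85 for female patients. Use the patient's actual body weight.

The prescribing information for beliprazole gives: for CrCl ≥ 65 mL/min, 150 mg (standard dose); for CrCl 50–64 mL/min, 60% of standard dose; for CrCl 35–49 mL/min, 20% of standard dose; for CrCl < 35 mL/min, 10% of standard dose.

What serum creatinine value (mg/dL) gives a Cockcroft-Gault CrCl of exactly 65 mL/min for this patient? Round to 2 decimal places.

0.89 mg/dL

Standard dose requires CrCl ≥ 65 mL/min.
Set (140 − 43) × 50.7 × 0.85 / (72 × SCr) = 65
SCr = (140 − 43) × 50.7 × 0.85 / (72 × 65) = 0.893 mg/dL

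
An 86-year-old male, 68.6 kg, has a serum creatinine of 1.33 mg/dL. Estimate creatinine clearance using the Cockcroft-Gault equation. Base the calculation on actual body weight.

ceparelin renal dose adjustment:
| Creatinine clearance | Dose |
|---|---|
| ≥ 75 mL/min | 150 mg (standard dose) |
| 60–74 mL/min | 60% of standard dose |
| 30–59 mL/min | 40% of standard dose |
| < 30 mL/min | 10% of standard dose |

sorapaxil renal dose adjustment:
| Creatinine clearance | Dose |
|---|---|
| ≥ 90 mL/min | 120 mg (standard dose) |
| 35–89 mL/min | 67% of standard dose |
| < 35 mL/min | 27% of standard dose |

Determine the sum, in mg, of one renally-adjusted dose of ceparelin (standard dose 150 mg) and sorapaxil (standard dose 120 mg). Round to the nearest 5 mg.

CrCl = (140 − 86) × 68.6 / (72 × 1.33) = 3704.4 / 95.76 ≈ 38.7 mL/min
CrCl ≈ 39 mL/min.
ceparelin: 30–59 mL/min → 40% of 150 mg = 60 mg.
sorapaxil: 35–89 mL/min → 67% of 120 mg = 80.4 mg.
Total = 60 + 80.4 = 140.4 mg.

140 mg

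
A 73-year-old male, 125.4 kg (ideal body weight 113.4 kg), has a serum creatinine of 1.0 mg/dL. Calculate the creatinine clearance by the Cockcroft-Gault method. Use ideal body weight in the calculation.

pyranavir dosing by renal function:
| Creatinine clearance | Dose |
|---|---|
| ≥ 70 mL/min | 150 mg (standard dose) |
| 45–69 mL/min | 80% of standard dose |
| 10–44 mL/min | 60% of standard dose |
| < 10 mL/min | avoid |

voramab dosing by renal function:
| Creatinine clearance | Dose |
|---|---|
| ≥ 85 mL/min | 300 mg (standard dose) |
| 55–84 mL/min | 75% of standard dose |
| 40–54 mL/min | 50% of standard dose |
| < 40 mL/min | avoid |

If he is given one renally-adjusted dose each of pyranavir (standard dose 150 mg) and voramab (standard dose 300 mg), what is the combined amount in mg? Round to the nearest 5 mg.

450 mg

CrCl = (140 − 73) × 113.4 / (72 × 1) = 7597.8 / 72.00 ≈ 105.5 mL/min
CrCl ≈ 106 mL/min.
pyranavir: ≥ 70 mL/min → 100% of 150 mg = 150 mg.
voramab: ≥ 85 mL/min → 100% of 300 mg = 300 mg.
Total = 150 + 300 = 450 mg.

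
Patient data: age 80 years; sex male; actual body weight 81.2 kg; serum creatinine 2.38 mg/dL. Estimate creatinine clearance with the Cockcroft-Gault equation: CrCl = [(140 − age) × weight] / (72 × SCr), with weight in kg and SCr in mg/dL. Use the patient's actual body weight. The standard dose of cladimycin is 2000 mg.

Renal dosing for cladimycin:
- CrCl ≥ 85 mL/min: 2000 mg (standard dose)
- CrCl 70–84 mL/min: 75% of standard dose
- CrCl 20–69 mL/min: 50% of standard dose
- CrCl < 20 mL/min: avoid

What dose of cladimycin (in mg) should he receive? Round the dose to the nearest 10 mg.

CrCl = (140 − 80) × 81.2 / (72 × 2.38) = 4872.0 / 171.36 ≈ 28.4 mL/min
CrCl ≈ 28 mL/min → bracket 20–69 mL/min.
50% of 2000 mg = 1000 mg

1000 mg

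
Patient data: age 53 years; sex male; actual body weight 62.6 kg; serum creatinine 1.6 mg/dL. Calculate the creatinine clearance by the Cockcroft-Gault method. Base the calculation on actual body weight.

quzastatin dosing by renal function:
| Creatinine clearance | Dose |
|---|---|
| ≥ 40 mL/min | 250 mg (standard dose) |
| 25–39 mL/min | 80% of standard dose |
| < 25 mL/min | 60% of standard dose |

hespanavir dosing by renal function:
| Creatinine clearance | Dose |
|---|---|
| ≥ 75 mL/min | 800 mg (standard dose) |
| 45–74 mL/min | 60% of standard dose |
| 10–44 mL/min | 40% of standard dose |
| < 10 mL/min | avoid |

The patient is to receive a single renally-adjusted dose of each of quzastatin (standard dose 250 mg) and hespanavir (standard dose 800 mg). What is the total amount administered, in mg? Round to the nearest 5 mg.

CrCl = (140 − 53) × 62.6 / (72 × 1.6) = 5446.2 / 115.20 ≈ 47.3 mL/min
CrCl ≈ 47 mL/min.
quzastatin: ≥ 40 mL/min → 100% of 250 mg = 250 mg.
hespanavir: 45–74 mL/min → 60% of 800 mg = 480 mg.
Total = 250 + 480 = 730 mg.

730 mg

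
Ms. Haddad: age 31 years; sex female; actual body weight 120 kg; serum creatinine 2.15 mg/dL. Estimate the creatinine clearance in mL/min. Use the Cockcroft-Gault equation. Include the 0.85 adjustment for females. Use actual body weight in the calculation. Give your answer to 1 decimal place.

CrCl = (140 − 31) × 120 / (72 × 2.15) × 0.85 = 13080.0 / 154.80 × 0.85 ≈ 71.8 mL/min

71.8 mL/min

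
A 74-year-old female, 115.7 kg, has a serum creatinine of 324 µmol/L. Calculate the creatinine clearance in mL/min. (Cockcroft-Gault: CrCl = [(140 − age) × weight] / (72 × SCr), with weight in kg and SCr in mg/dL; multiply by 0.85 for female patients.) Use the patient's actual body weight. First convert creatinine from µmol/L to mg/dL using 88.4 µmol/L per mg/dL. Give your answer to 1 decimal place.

24.6 mL/min

SCr = 324 / 88.4 = 3.665 mg/dL
CrCl = (140 − 74) × 115.7 / (72 × 3.665) × 0.85 = 7636.2 / 263.88 × 0.85 ≈ 24.6 mL/min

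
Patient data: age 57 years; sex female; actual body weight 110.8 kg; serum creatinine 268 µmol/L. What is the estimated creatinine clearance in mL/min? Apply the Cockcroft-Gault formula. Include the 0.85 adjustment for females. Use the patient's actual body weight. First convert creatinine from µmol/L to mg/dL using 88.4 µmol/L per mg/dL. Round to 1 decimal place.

SCr = 268 / 88.4 = 3.032 mg/dL
CrCl = (140 − 57) × 110.8 / (72 × 3.032) × 0.85 = 9196.4 / 218.30 × 0.85 ≈ 35.8 mL/min

35.8 mL/min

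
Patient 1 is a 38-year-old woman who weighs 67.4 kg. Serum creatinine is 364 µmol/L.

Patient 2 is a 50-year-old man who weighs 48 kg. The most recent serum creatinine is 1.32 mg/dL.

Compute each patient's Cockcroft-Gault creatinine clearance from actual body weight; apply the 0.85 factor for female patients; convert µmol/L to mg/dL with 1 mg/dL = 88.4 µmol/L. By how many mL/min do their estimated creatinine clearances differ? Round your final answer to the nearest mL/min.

26 mL/min

Patient 1: SCr = 364 / 88.4 = 4.118 mg/dL
Patient 1: CrCl = (140 − 38) × 67.4 / (72 × 4.118) × 0.85 = 6874.8 / 296.50 × 0.85 ≈ 19.7 mL/min
Patient 2: CrCl = (140 − 50) × 48 / (72 × 1.32) = 4320.0 / 95.04 ≈ 45.5 mL/min
|19.7 − 45.5| = 25.8 mL/min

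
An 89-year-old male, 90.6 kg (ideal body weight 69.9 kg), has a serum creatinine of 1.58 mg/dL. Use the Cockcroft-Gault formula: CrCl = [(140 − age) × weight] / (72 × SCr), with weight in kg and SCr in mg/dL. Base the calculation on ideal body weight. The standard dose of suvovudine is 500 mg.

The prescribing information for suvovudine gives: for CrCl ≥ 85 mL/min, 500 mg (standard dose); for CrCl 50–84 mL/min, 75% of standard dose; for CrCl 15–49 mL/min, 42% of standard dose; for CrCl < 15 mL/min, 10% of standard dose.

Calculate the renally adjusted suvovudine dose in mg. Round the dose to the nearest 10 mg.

210 mg

CrCl = (140 − 89) × 69.9 / (72 × 1.58) = 3564.9 / 113.76 ≈ 31.3 mL/min
CrCl ≈ 31 mL/min → bracket 15–49 mL/min.
42% of 500 mg = 210 mg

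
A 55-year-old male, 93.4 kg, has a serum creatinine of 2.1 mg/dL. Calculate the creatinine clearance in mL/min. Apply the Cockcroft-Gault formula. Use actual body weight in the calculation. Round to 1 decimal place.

52.5 mL/min

CrCl = (140 − 55) × 93.4 / (72 × 2.1) = 7939.0 / 151.20 ≈ 52.5 mL/min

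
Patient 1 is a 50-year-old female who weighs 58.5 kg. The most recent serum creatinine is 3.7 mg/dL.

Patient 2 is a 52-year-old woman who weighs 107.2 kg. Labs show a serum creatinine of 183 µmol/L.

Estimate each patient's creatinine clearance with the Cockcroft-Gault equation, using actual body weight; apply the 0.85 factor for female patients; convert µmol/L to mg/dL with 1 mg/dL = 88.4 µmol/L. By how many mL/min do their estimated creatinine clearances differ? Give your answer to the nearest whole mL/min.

37 mL/min

Patient 1: CrCl = (140 − 50) × 58.5 / (72 × 3.7) × 0.85 = 5265.0 / 266.40 × 0.85 ≈ 16.8 mL/min
Patient 2: SCr = 183 / 88.4 = 2.07 mg/dL
Patient 2: CrCl = (140 − 52) × 107.2 / (72 × 2.07) × 0.85 = 9433.6 / 149.04 × 0.85 ≈ 53.8 mL/min
|16.8 − 53.8| = 37.0 mL/min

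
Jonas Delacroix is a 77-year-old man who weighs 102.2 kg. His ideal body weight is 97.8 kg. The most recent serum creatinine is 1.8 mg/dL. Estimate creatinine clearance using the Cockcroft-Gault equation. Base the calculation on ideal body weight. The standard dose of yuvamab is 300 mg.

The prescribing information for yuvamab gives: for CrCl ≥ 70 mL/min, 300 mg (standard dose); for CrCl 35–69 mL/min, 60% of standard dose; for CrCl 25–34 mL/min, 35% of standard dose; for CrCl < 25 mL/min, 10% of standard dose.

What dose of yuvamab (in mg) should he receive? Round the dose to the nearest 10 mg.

CrCl = (140 − 77) × 97.8 / (72 × 1.8) = 6161.4 / 129.60 ≈ 47.5 mL/min
CrCl ≈ 48 mL/min → bracket 35–69 mL/min.
60% of 300 mg = 180 mg

180 mg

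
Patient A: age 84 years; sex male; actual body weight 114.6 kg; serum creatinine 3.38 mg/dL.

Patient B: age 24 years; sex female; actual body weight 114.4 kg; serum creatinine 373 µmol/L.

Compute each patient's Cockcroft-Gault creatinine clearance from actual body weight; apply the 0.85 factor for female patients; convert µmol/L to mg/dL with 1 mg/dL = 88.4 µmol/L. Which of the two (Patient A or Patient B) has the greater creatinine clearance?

Patient B

Patient A: CrCl = (140 − 84) × 114.6 / (72 × 3.38) = 6417.6 / 243.36 ≈ 26.4 mL/min
Patient B: SCr = 373 / 88.4 = 4.219 mg/dL
Patient B: CrCl = (140 − 24) × 114.4 / (72 × 4.219) × 0.85 = 13270.4 / 303.77 × 0.85 ≈ 37.1 mL/min
26.4 vs 37.1 mL/min → Patient B is higher.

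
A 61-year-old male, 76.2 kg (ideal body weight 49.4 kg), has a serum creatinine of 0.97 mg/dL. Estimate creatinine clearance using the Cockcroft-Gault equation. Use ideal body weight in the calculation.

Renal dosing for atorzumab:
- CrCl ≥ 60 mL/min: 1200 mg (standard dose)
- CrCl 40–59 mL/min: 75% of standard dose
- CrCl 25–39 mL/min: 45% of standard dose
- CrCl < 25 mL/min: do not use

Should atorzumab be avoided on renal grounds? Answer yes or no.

no

CrCl = (140 − 61) × 49.4 / (72 × 0.97) = 3902.6 / 69.84 ≈ 55.9 mL/min
CrCl ≈ 56 mL/min, which is ≥ 25 mL/min.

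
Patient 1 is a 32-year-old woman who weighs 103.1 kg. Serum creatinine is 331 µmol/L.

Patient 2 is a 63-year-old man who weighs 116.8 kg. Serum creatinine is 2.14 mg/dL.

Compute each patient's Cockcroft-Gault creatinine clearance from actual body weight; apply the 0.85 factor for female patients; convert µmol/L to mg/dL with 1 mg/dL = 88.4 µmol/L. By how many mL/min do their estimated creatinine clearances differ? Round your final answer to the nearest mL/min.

23 mL/min

Patient 1: SCr = 331 / 88.4 = 3.744 mg/dL
Patient 1: CrCl = (140 − 32) × 103.1 / (72 × 3.744) × 0.85 = 11134.8 / 269.57 × 0.85 ≈ 35.1 mL/min
Patient 2: CrCl = (140 − 63) × 116.8 / (72 × 2.14) = 8993.6 / 154.08 ≈ 58.4 mL/min
|35.1 − 58.4| = 23.3 mL/min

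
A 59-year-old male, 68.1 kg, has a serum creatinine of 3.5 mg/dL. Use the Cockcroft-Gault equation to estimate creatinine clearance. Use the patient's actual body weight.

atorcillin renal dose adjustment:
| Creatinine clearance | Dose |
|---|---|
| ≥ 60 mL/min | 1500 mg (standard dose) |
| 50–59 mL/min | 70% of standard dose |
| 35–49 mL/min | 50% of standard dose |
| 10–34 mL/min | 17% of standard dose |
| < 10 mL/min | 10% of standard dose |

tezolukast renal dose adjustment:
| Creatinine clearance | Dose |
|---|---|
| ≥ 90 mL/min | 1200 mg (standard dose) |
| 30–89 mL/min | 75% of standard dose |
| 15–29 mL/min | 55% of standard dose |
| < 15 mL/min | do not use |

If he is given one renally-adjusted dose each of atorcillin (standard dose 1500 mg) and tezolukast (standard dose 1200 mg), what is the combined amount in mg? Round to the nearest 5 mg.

915 mg

CrCl = (140 − 59) × 68.1 / (72 × 3.5) = 5516.1 / 252.00 ≈ 21.9 mL/min
CrCl ≈ 22 mL/min.
atorcillin: 10–34 mL/min → 17% of 1500 mg = 255 mg.
tezolukast: 15–29 mL/min → 55% of 1200 mg = 660 mg.
Total = 255 + 660 = 915 mg.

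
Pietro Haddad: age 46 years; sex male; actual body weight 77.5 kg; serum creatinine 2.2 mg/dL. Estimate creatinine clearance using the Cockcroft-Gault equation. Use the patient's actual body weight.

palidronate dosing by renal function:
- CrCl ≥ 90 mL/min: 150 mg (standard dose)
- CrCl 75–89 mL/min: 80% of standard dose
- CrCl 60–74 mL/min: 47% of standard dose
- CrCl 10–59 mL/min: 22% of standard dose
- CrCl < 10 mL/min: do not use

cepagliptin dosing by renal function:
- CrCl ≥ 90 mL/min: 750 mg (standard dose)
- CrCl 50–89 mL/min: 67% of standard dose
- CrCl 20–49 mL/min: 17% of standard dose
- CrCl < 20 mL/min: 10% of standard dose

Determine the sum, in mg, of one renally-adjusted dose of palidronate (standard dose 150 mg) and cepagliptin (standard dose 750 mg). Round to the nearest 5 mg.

CrCl = (140 − 46) × 77.5 / (72 × 2.2) = 7285.0 / 158.40 ≈ 46.0 mL/min
CrCl ≈ 46 mL/min.
palidronate: 10–59 mL/min → 22% of 150 mg = 33 mg.
cepagliptin: 20–49 mL/min → 17% of 750 mg = 127.5 mg.
Total = 33 + 127.5 = 160.5 mg.

160 mg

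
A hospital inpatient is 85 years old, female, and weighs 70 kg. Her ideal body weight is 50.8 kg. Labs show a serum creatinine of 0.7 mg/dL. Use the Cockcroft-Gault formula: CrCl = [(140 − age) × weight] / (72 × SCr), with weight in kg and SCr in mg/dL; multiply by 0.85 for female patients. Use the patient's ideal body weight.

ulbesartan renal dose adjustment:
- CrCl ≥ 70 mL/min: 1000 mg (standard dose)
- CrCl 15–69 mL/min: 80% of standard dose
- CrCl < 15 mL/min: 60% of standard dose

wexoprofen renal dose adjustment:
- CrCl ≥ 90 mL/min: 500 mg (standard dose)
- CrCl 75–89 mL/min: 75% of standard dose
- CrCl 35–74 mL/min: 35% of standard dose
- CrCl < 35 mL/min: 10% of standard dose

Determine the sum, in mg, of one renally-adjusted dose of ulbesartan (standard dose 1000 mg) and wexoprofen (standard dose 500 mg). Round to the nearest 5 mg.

975 mg

CrCl = (140 − 85) × 50.8 / (72 × 0.7) × 0.85 = 2794.0 / 50.40 × 0.85 ≈ 47.1 mL/min
CrCl ≈ 47 mL/min.
ulbesartan: 15–69 mL/min → 80% of 1000 mg = 800 mg.
wexoprofen: 35–74 mL/min → 35% of 500 mg = 175 mg.
Total = 800 + 175 = 975 mg.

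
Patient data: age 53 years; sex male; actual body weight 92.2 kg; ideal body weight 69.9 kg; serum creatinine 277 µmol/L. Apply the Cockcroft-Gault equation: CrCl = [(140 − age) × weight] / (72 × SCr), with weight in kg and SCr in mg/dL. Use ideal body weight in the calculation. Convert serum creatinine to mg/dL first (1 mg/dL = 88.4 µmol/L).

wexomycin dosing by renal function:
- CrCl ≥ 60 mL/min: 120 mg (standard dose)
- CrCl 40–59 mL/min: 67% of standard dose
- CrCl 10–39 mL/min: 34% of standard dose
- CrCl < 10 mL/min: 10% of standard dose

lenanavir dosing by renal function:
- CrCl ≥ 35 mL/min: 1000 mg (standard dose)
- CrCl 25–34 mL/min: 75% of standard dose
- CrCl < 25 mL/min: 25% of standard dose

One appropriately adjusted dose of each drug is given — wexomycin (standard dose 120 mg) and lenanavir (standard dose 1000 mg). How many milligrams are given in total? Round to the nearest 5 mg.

SCr = 277 / 88.4 = 3.133 mg/dL
CrCl = (140 − 53) × 69.9 / (72 × 3.133) = 6081.3 / 225.58 ≈ 27.0 mL/min
CrCl ≈ 27 mL/min.
wexomycin: 10–39 mL/min → 34% of 120 mg = 40.8 mg.
lenanavir: 25–34 mL/min → 75% of 1000 mg = 750 mg.
Total = 40.8 + 750 = 790.8 mg.

790 mg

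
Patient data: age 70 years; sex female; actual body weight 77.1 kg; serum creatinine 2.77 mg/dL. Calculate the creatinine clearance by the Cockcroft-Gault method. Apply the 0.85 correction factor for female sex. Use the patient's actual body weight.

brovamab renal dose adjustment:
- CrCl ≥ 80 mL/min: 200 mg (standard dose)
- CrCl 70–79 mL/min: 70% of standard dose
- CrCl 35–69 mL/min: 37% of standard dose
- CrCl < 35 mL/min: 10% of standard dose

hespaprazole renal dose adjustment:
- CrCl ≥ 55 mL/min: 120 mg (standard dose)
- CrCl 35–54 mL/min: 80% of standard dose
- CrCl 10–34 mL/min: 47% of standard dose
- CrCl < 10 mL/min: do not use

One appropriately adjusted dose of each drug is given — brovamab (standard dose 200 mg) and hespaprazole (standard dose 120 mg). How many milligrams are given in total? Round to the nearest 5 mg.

CrCl = (140 − 70) × 77.1 / (72 × 2.77) × 0.85 = 5397.0 / 199.44 × 0.85 ≈ 23.0 mL/min
CrCl ≈ 23 mL/min.
brovamab: < 35 mL/min → 10% of 200 mg = 20 mg.
hespaprazole: 10–34 mL/min → 47% of 120 mg = 56.4 mg.
Total = 20 + 56.4 = 76.4 mg.

75 mg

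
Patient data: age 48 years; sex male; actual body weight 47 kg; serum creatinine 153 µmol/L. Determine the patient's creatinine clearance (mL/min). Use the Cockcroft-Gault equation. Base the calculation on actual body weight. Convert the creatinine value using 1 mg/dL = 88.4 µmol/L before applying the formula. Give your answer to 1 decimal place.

34.7 mL/min

SCr = 153 / 88.4 = 1.731 mg/dL
CrCl = (140 − 48) × 47 / (72 × 1.731) = 4324.0 / 124.63 ≈ 34.7 mL/min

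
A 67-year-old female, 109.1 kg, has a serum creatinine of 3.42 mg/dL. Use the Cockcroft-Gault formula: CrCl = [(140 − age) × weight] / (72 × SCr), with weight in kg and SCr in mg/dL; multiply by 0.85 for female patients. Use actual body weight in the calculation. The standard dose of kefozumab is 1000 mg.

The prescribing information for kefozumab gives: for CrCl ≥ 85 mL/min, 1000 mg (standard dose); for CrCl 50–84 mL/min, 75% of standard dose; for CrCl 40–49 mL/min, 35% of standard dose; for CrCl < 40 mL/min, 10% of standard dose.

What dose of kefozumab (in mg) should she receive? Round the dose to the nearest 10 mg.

100 mg

CrCl = (140 − 67) × 109.1 / (72 × 3.42) × 0.85 = 7964.3 / 246.24 × 0.85 ≈ 27.5 mL/min
CrCl ≈ 27 mL/min → bracket < 40 mL/min.
10% of 1000 mg = 100 mg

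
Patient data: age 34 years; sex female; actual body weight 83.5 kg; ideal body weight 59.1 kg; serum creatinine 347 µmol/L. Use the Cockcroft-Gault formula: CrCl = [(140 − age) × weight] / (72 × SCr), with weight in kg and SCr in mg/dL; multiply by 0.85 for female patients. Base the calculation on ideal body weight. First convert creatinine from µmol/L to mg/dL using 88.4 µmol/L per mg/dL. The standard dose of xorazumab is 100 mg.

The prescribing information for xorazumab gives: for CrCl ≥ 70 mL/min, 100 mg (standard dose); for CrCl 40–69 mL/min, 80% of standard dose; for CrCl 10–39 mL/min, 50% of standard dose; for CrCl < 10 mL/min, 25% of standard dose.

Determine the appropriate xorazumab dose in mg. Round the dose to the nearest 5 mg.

SCr = 347 / 88.4 = 3.925 mg/dL
CrCl = (140 − 34) × 59.1 / (72 × 3.925) × 0.85 = 6264.6 / 282.60 × 0.85 ≈ 18.8 mL/min
CrCl ≈ 19 mL/min → bracket 10–39 mL/min.
50% of 100 mg = 50 mg

50 mg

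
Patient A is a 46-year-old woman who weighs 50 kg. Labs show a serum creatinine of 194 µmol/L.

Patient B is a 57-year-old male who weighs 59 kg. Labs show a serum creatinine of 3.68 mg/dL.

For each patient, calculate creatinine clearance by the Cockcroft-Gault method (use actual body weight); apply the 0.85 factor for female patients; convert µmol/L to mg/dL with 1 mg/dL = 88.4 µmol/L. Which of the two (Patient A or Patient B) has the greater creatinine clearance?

Patient A

Patient A: SCr = 194 / 88.4 = 2.195 mg/dL
Patient A: CrCl = (140 − 46) × 50 / (72 × 2.195) × 0.85 = 4700.0 / 158.04 × 0.85 ≈ 25.3 mL/min
Patient B: CrCl = (140 − 57) × 59 / (72 × 3.68) = 4897.0 / 264.96 ≈ 18.5 mL/min
25.3 vs 18.5 mL/min → Patient A is higher.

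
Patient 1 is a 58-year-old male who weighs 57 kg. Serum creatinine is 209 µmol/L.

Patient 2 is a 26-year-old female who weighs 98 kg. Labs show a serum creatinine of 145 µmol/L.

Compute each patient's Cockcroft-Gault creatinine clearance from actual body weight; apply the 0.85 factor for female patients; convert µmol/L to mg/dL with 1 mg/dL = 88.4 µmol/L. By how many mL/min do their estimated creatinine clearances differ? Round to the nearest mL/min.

Patient 1: SCr = 209 / 88.4 = 2.364 mg/dL
Patient 1: CrCl = (140 − 58) × 57 / (72 × 2.364) = 4674.0 / 170.21 ≈ 27.5 mL/min
Patient 2: SCr = 145 / 88.4 = 1.64 mg/dL
Patient 2: CrCl = (140 − 26) × 98 / (72 × 1.64) × 0.85 = 11172.0 / 118.08 × 0.85 ≈ 80.4 mL/min
|27.5 − 80.4| = 52.9 mL/min

53 mL/min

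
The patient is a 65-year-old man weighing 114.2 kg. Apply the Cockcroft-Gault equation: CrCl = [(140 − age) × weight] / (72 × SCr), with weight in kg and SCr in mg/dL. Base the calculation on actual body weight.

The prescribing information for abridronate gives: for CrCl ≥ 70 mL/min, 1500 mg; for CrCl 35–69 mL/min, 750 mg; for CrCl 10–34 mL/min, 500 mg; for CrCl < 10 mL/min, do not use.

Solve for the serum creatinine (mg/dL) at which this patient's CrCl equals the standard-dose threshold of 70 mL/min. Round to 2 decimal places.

1.70 mg/dL

Standard dose requires CrCl ≥ 70 mL/min.
Set (140 − 65) × 114.2 / (72 × SCr) = 70
SCr = (140 − 65) × 114.2 / (72 × 70) = 1.699 mg/dL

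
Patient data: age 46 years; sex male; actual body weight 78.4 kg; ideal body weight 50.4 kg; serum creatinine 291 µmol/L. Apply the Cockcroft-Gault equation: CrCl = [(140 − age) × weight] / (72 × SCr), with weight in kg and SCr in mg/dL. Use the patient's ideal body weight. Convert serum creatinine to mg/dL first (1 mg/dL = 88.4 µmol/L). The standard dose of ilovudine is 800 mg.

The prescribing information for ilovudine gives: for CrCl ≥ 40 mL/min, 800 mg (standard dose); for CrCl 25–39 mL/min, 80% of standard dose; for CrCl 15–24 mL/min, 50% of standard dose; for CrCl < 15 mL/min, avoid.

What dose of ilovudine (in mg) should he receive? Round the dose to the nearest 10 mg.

400 mg

SCr = 291 / 88.4 = 3.292 mg/dL
CrCl = (140 − 46) × 50.4 / (72 × 3.292) = 4737.6 / 237.02 ≈ 20.0 mL/min
CrCl ≈ 20 mL/min → bracket 15–24 mL/min.
50% of 800 mg = 400 mg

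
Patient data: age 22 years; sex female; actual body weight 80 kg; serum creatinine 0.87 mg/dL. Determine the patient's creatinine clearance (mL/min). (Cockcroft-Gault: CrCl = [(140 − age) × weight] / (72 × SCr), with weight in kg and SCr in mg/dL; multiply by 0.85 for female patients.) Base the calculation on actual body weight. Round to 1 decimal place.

128.1 mL/min

CrCl = (140 − 22) × 80 / (72 × 0.87) × 0.85 = 9440.0 / 62.64 × 0.85 ≈ 128.1 mL/min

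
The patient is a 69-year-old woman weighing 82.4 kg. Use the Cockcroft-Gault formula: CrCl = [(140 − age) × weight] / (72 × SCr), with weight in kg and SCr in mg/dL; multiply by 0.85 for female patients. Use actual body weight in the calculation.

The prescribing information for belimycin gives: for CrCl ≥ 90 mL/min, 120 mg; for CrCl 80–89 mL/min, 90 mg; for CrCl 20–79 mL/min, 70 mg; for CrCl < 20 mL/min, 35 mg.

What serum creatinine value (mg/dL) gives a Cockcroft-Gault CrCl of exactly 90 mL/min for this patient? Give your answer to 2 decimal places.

Standard dose requires CrCl ≥ 90 mL/min.
Set (140 − 69) × 82.4 × 0.85 / (72 × SCr) = 90
SCr = (140 − 69) × 82.4 × 0.85 / (72 × 90) = 0.767 mg/dL

0.77 mg/dL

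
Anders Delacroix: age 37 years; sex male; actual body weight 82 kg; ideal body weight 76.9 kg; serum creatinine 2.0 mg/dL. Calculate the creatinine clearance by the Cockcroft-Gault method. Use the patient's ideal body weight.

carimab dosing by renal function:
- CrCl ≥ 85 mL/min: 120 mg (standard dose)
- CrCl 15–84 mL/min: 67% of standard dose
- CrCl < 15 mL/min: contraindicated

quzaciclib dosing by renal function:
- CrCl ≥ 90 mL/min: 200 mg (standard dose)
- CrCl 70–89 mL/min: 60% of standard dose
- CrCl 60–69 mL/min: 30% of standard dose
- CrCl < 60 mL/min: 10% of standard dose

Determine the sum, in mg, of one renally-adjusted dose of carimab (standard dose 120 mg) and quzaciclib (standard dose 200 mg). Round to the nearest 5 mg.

100 mg

CrCl = (140 − 37) × 76.9 / (72 × 2) = 7920.7 / 144.00 ≈ 55.0 mL/min
CrCl ≈ 55 mL/min.
carimab: 15–84 mL/min → 67% of 120 mg = 80.4 mg.
quzaciclib: < 60 mL/min → 10% of 200 mg = 20 mg.
Total = 80.4 + 20 = 100.4 mg.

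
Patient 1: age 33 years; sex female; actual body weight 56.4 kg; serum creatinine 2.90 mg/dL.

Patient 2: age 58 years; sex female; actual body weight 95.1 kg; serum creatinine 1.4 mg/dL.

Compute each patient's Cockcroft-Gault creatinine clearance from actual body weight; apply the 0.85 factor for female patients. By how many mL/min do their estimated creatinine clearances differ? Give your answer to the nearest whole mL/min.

Patient 1: CrCl = (140 − 33) × 56.4 / (72 × 2.9) × 0.85 = 6034.8 / 208.80 × 0.85 ≈ 24.6 mL/min
Patient 2: CrCl = (140 − 58) × 95.1 / (72 × 1.4) × 0.85 = 7798.2 / 100.80 × 0.85 ≈ 65.8 mL/min
|24.6 − 65.8| = 41.2 mL/min

41 mL/min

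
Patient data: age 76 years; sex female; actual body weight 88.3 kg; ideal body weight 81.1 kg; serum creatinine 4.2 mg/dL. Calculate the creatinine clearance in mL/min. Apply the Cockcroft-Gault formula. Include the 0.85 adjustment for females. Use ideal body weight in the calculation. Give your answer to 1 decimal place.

CrCl = (140 − 76) × 81.1 / (72 × 4.2) × 0.85 = 5190.4 / 302.40 × 0.85 ≈ 14.6 mL/min

14.6 mL/min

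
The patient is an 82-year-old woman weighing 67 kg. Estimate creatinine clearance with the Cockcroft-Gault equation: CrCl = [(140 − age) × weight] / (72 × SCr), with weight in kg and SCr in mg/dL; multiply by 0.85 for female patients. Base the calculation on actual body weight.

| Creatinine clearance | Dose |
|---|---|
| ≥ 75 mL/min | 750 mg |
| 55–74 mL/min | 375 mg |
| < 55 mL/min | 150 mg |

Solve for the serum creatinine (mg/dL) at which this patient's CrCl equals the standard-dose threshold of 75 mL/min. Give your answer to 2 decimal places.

0.61 mg/dL

Standard dose requires CrCl ≥ 75 mL/min.
Set (140 − 82) × 67 × 0.85 / (72 × SCr) = 75
SCr = (140 − 82) × 67 × 0.85 / (72 × 75) = 0.612 mg/dL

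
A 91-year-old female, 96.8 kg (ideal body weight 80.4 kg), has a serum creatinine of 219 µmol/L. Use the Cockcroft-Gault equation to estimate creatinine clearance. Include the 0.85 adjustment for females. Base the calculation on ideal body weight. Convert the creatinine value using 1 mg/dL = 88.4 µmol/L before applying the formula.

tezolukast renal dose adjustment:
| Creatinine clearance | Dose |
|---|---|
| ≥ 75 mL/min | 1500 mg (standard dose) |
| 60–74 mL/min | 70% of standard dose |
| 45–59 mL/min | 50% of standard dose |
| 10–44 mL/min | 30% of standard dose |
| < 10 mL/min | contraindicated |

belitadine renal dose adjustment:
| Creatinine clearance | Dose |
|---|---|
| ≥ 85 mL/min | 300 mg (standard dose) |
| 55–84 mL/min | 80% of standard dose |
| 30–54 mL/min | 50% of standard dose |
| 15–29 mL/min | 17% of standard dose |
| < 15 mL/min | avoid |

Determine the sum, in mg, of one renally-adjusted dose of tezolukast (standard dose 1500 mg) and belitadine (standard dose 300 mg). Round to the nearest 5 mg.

SCr = 219 / 88.4 = 2.477 mg/dL
CrCl = (140 − 91) × 80.4 / (72 × 2.477) × 0.85 = 3939.6 / 178.34 × 0.85 ≈ 18.8 mL/min
CrCl ≈ 19 mL/min.
tezolukast: 10–44 mL/min → 30% of 1500 mg = 450 mg.
belitadine: 15–29 mL/min → 17% of 300 mg = 51 mg.
Total = 450 + 51 = 501 mg.

500 mg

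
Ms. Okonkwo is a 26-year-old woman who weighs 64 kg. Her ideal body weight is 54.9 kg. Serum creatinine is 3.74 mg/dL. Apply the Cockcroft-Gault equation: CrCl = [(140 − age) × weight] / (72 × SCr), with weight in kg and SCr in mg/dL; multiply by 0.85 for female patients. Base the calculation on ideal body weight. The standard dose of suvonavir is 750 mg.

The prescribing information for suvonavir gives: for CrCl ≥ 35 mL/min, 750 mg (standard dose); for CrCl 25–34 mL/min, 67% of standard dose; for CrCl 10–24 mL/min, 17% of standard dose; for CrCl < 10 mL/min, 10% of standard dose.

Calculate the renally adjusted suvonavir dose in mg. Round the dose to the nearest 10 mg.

CrCl = (140 − 26) × 54.9 / (72 × 3.74) × 0.85 = 6258.6 / 269.28 × 0.85 ≈ 19.8 mL/min
CrCl ≈ 20 mL/min → bracket 10–24 mL/min.
17% of 750 mg = 127.5 mg → 130 mg

130 mg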